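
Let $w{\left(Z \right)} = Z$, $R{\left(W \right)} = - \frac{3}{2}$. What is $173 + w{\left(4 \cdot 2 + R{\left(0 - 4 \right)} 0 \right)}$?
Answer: $181$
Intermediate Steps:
$R{\left(W \right)} = - \frac{3}{2}$ ($R{\left(W \right)} = \left(-3\right) \frac{1}{2} = - \frac{3}{2}$)
$173 + w{\left(4 \cdot 2 + R{\left(0 - 4 \right)} 0 \right)} = 173 + \left(4 \cdot 2 - 0\right) = 173 + \left(8 + 0\right) = 173 + 8 = 181$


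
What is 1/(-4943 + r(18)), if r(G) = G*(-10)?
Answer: -1/5123 ≈ -0.00019520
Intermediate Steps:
r(G) = -10*G
1/(-4943 + r(18)) = 1/(-4943 - 10*18) = 1/(-4943 - 180) = 1/(-5123) = -1/5123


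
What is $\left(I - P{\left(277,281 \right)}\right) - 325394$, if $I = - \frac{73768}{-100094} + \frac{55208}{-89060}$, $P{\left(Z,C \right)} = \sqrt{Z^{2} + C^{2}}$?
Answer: $- \frac{362585250204704}{1114296455} - \sqrt{155690} \approx -3.2579 \cdot 10^{5}$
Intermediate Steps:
$P{\left(Z,C \right)} = \sqrt{C^{2} + Z^{2}}$
$I = \frac{130473566}{1114296455}$ ($I = \left(-73768\right) \left(- \frac{1}{100094}\right) + 55208 \left(- \frac{1}{89060}\right) = \frac{36884}{50047} - \frac{13802}{22265} = \frac{130473566}{1114296455} \approx 0.11709$)
$\left(I - P{\left(277,281 \right)}\right) - 325394 = \left(\frac{130473566}{1114296455} - \sqrt{281^{2} + 277^{2}}\right) - 325394 = \left(\frac{130473566}{1114296455} - \sqrt{78961 + 76729}\right) - 325394 = \left(\frac{130473566}{1114296455} - \sqrt{155690}\right) - 325394 = - \frac{362585250204704}{1114296455} - \sqrt{155690}$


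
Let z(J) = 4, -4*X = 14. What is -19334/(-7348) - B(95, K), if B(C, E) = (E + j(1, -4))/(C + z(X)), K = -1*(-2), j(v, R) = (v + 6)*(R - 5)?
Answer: 107377/33066 ≈ 3.2474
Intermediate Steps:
X = -7/2 (X = -¼*14 = -7/2 ≈ -3.5000)
j(v, R) = (-5 + R)*(6 + v) (j(v, R) = (6 + v)*(-5 + R) = (-5 + R)*(6 + v))
K = 2
B(C, E) = (-63 + E)/(4 + C) (B(C, E) = (E + (-30 - 5*1 + 6*(-4) - 4*1))/(C + 4) = (E + (-30 - 5 - 24 - 4))/(4 + C) = (E - 63)/(4 + C) = (-63 + E)/(4 + C))
-19334/(-7348) - B(95, K) = -19334/(-7348) - (-63 + 2)/(4 + 95) = -19334*(-1/7348) - (-61)/99 = 9667/3674 - (-61)/99 = 9667/3674 - 1*(-61/99) = 9667/3674 + 61/99 = 107377/33066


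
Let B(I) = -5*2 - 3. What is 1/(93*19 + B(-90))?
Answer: 1/1754 ≈ 0.00057013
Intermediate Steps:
B(I) = -13 (B(I) = -10 - 3 = -13)
1/(93*19 + B(-90)) = 1/(93*19 - 13) = 1/(1767 - 13) = 1/1754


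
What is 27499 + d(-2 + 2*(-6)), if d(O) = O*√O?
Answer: 27499 - 14*I*√14 ≈ 27499.0 - 52.383*I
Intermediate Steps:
d(O) = O^(3/2)
27499 + d(-2 + 2*(-6)) = 27499 + (-2 + 2*(-6))^(3/2) = 27499 + (-2 - 12)^(3/2) = 27499 + (-14)^(3/2) = 27499 - 14*I*√14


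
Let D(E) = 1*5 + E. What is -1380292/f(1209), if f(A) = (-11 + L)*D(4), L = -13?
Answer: 345073/54 ≈ 6390.2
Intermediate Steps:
D(E) = 5 + E
f(A) = -216 (f(A) = (-11 - 13)*(5 + 4) = -24*9 = -216)
-1380292/f(1209) = -1380292/(-216) = -1380292*(-1/216) = 345073/54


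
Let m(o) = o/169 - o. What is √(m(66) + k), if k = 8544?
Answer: 4*√89553/13 ≈ 92.078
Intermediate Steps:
m(o) = -168*o/169 (m(o) = o*(1/169) - o = o/169 - o = -168*o/169)
√(m(66) + k) = √(-168/169*66 + 8544) = √(-11088/169 + 8544) = √(1432848/169) = 4*√89553/13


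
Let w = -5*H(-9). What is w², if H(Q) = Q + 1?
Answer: 1600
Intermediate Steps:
H(Q) = 1 + Q
w = 40 (w = -5*(1 - 9) = -5*(-8) = 40)
w² = 40² = 1600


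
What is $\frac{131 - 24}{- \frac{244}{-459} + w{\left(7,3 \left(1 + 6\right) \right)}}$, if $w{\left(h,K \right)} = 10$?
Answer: $\frac{49113}{4834} \approx 10.16$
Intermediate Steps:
$\frac{131 - 24}{- \frac{244}{-459} + w{\left(7,3 \left(1 + 6\right) \right)}} = \frac{131 - 24}{- \frac{244}{-459} + 10} = \frac{107}{\left(-244\right) \left(- \frac{1}{459}\right) + 10} = \frac{107}{\frac{244}{459} + 10} = \frac{107}{\frac{4834}{459}} = 107 \cdot \frac{459}{4834} = \frac{49113}{4834}$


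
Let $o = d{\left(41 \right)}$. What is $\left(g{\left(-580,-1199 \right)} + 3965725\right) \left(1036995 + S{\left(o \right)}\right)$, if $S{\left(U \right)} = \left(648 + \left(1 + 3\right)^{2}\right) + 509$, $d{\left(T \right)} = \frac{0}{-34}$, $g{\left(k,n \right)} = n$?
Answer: $4115844028368$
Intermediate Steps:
$d{\left(T \right)} = 0$ ($d{\left(T \right)} = 0 \left(- \frac{1}{34}\right) = 0$)
$o = 0$
$S{\left(U \right)} = 1173$ ($S{\left(U \right)} = \left(648 + 4^{2}\right) + 509 = \left(648 + 16\right) + 509 = 664 + 509 = 1173$)
$\left(g{\left(-580,-1199 \right)} + 3965725\right) \left(1036995 + S{\left(o \right)}\right) = \left(-1199 + 3965725\right) \left(1036995 + 1173\right) = 3964526 \cdot 1038168 = 4115844028368$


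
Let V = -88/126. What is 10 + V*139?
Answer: -5486/63 ≈ -87.079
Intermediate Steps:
V = -44/63 (V = -88*1/126 = -44/63 ≈ -0.69841)
10 + V*139 = 10 - 44/63*139 = 10 - 6116/63 = -5486/63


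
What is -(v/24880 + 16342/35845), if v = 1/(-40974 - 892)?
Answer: -3404450672703/7467417367520 ≈ -0.45591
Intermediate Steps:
v = -1/41866 (v = 1/(-41866) = -1/41866 ≈ -2.3886e-5)
-(v/24880 + 16342/35845) = -(-1/41866/24880 + 16342/35845) = -(-1/41866*1/24880 + 16342*(1/35845)) = -(-1/1041626080 + 16342/35845) = -1*3404450672703/7467417367520 = -3404450672703/7467417367520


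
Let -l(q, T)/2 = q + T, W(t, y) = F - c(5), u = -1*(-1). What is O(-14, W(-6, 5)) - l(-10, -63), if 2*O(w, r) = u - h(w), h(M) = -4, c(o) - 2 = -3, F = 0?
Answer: -287/2 ≈ -143.50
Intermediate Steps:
c(o) = -1 (c(o) = 2 - 3 = -1)
u = 1
W(t, y) = 1 (W(t, y) = 0 - 1*(-1) = 0 + 1 = 1)
l(q, T) = -2*T - 2*q (l(q, T) = -2*(q + T) = -2*(T + q) = -2*T - 2*q)
O(w, r) = 5/2 (O(w, r) = (1 - 1*(-4))/2 = (1 + 4)/2 = (½)*5 = 5/2)
O(-14, W(-6, 5)) - l(-10, -63) = 5/2 - (-2*(-63) - 2*(-10)) = 5/2 - (126 + 20) = 5/2 - 1*146 = 5/2 - 146 = -287/2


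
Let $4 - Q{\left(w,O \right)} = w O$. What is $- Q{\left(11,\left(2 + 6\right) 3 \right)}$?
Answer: $260$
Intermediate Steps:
$Q{\left(w,O \right)} = 4 - O w$ ($Q{\left(w,O \right)} = 4 - w O = 4 - O w$)
$- Q{\left(11,\left(2 + 6\right) 3 \right)} = - (4 - \left(2 + 6\right) 3 \cdot 11) = - (4 - 8 \cdot 3 \cdot 11) = - (4 - 24 \cdot 11) = - (4 - 264) = \left(-1\right) \left(-260\right) = 260$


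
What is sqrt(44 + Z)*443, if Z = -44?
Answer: 0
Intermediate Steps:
sqrt(44 + Z)*443 = sqrt(44 - 44)*443 = sqrt(0)*443 = 0*443 = 0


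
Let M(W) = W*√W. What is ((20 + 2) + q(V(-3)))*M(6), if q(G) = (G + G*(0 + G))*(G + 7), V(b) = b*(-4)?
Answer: 17916*√6 ≈ 43885.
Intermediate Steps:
M(W) = W^(3/2)
V(b) = -4*b
q(G) = (7 + G)*(G + G²) (q(G) = (G + G*G)*(7 + G) = (G + G²)*(7 + G) = (7 + G)*(G + G²))
((20 + 2) + q(V(-3)))*M(6) = ((20 + 2) + (-4*(-3))*(7 + (-4*(-3))² + 8*(-4*(-3))))*6^(3/2) = (22 + 12*(7 + 12² + 8*12))*(6*√6) = (22 + 12*(7 + 144 + 96))*(6*√6) = (22 + 12*247)*(6*√6) = (22 + 2964)*(6*√6) = 2986*(6*√6) = 17916*√6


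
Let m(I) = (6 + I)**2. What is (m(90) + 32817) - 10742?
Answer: 31291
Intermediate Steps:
(m(90) + 32817) - 10742 = ((6 + 90)**2 + 32817) - 10742 = (96**2 + 32817) - 10742 = (9216 + 32817) - 10742 = 42033 - 10742 = 31291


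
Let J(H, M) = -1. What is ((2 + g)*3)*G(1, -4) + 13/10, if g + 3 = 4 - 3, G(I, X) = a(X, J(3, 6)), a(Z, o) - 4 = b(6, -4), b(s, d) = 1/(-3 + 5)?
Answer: 13/10 ≈ 1.3000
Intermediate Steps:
b(s, d) = 1/2
a(Z, o) = 9/2 (a(Z, o) = 4 + 1/2 = 9/2)
G(I, X) = 9/2
g = -2 (g = -3 + (4 - 3) = -3 + 1 = -2)
((2 + g)*3)*G(1, -4) + 13/10 = ((2 - 2)*3)*(9/2) + 13/10 = (0*3)*(9/2) + 13*(1/10) = 0*(9/2) + 13/10 = 0 + 13/10 = 13/10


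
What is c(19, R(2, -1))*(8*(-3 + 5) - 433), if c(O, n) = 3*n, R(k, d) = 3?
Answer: -3753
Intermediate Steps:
c(19, R(2, -1))*(8*(-3 + 5) - 433) = (3*3)*(8*(-3 + 5) - 433) = 9*(8*2 - 433) = 9*(16 - 433) = 9*(-417) = -3753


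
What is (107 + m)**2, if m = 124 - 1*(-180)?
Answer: 168921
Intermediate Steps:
m = 304 (m = 124 + 180 = 304)
(107 + m)**2 = (107 + 304)**2 = 411**2 = 168921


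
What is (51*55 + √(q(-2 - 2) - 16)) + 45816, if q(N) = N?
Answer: 48621 + 2*I*√5 ≈ 48621.0 + 4.4721*I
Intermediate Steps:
(51*55 + √(q(-2 - 2) - 16)) + 45816 = (51*55 + √((-2 - 2) - 16)) + 45816 = (2805 + √(-4 - 16)) + 45816 = (2805 + √(-20)) + 45816 = (2805 + 2*I*√5) + 45816 = 48621 + 2*I*√5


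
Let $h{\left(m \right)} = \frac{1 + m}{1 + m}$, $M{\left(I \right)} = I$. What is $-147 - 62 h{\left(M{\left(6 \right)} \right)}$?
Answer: $-209$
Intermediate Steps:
$h{\left(m \right)} = 1$
$-147 - 62 h{\left(M{\left(6 \right)} \right)} = -147 - 62 = -209$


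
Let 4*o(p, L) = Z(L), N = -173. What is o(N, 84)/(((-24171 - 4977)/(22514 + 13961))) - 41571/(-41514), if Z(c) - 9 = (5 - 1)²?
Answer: -5501455453/806700048 ≈ -6.8197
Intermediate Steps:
Z(c) = 25 (Z(c) = 9 + (5 - 1)² = 9 + 4² = 9 + 16 = 25)
o(p, L) = 25/4 (o(p, L) = (¼)*25 = 25/4)
o(N, 84)/(((-24171 - 4977)/(22514 + 13961))) - 41571/(-41514) = 25/(4*(((-24171 - 4977)/(22514 + 13961)))) - 41571/(-41514) = 25/(4*((-29148/36475))) - 41571*(-1/41514) = 25/(4*((-29148*1/36475))) + 13857/13838 = 25/(4*(-29148/36475)) + 13857/13838 = (25/4)*(-36475/29148) + 13857/13838 = -911875/116592 + 13857/13838 = -5501455453/806700048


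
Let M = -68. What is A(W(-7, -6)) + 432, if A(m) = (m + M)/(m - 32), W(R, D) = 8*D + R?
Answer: 12569/29 ≈ 433.41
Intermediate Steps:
W(R, D) = R + 8*D
A(m) = (-68 + m)/(-32 + m) (A(m) = (m - 68)/(m - 32) = (-68 + m)/(-32 + m))
A(W(-7, -6)) + 432 = (-68 + (-7 + 8*(-6)))/(-32 + (-7 + 8*(-6))) + 432 = (-68 + (-7 - 48))/(-32 + (-7 - 48)) + 432 = (-68 - 55)/(-32 - 55) + 432 = -123/(-87) + 432 = -1/87*(-123) + 432 = 41/29 + 432 = 12569/29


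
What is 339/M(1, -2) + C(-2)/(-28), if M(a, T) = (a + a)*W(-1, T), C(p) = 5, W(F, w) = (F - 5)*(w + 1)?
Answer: 393/14 ≈ 28.071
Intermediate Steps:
W(F, w) = (1 + w)*(-5 + F) (W(F, w) = (-5 + F)*(1 + w) = (1 + w)*(-5 + F))
M(a, T) = 2*a*(-6 - 6*T) (M(a, T) = (a + a)*(-5 - 1 - 5*T - T) = (2*a)*(-6 - 6*T) = 2*a*(-6 - 6*T))
339/M(1, -2) + C(-2)/(-28) = 339/((-12*1*(1 - 2))) + 5/(-28) = 339/((-12*1*(-1))) + 5*(-1/28) = 339/12 - 5/28 = 339*(1/12) - 5/28 = 113/4 - 5/28 = 393/14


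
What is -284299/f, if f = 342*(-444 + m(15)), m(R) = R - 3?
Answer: 284299/147744 ≈ 1.9243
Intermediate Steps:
m(R) = -3 + R
f = -147744 (f = 342*(-444 + (-3 + 15)) = 342*(-444 + 12) = 342*(-432) = -147744)
-284299/f = -284299/(-147744) = -284299*(-1/147744) = 284299/147744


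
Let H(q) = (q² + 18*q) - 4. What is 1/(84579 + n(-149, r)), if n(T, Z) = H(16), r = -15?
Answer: 1/85119 ≈ 1.1748e-5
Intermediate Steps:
H(q) = -4 + q² + 18*q
n(T, Z) = 540 (n(T, Z) = -4 + 16² + 18*16 = -4 + 256 + 288 = 540)
1/(84579 + n(-149, r)) = 1/(84579 + 540) = 1/85119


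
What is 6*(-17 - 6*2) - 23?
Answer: -197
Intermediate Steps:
6*(-17 - 6*2) - 23 = 6*(-17 - 1*12) - 23 = 6*(-17 - 12) - 23 = 6*(-29) - 23 = -174 - 23 = -197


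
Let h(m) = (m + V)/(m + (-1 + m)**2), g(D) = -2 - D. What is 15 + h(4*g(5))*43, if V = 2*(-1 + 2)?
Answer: 11077/813 ≈ 13.625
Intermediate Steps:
V = 2 (V = 2*1 = 2)
h(m) = (2 + m)/(m + (-1 + m)**2) (h(m) = (m + 2)/(m + (-1 + m)**2) = (2 + m)/(m + (-1 + m)**2))
15 + h(4*g(5))*43 = 15 + ((2 + 4*(-2 - 1*5))/(4*(-2 - 1*5) + (-1 + 4*(-2 - 1*5))**2))*43 = 15 + ((2 + 4*(-2 - 5))/(4*(-2 - 5) + (-1 + 4*(-2 - 5))**2))*43 = 15 + ((2 + 4*(-7))/(4*(-7) + (-1 + 4*(-7))**2))*43 = 15 + ((2 - 28)/(-28 + (-1 - 28)**2))*43 = 15 + (-26/(-28 + (-29)**2))*43 = 15 + (-26/(-28 + 841))*43 = 15 + (-26/813)*43 = 15 + ((1/813)*(-26))*43 = 15 - 26/813*43 = 15 - 1118/813 = 11077/813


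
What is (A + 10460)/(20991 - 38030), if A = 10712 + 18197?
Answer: -3579/1549 ≈ -2.3105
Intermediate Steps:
A = 28909
(A + 10460)/(20991 - 38030) = (28909 + 10460)/(20991 - 38030) = 39369/(-17039) = 39369*(-1/17039) = -3579/1549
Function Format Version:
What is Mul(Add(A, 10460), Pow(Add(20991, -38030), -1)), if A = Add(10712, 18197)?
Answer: Rational(-3579, 1549) ≈ -2.3105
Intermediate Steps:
A = 28909
Mul(Add(A, 10460), Pow(Add(20991, -38030), -1)) = Mul(Add(28909, 10460), Pow(Add(20991, -38030), -1)) = Mul(39369, Pow(-17039, -1)) = Mul(39369, Rational(-1, 17039)) = Rational(-3579, 1549)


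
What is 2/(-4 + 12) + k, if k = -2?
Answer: -7/4 ≈ -1.7500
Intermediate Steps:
2/(-4 + 12) + k = 2/(-4 + 12) - 2 = 2/8 - 2 = 2*(1/8) - 2 = 1/4 - 2 = -7/4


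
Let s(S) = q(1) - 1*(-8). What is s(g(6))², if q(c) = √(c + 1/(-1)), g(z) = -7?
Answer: 64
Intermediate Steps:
q(c) = √(-1 + c) (q(c) = √(c - 1) = √(-1 + c))
s(S) = 8 (s(S) = √(-1 + 1) - 1*(-8) = √0 + 8 = 0 + 8 = 8)
s(g(6))² = 8² = 64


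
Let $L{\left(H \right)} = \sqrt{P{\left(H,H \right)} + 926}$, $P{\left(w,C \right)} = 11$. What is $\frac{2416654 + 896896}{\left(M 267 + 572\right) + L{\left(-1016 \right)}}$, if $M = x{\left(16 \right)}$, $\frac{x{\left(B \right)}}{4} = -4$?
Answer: $- \frac{12260135000}{13689063} - \frac{3313550 \sqrt{937}}{13689063} \approx -903.02$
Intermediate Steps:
$x{\left(B \right)} = -16$ ($x{\left(B \right)} = 4 \left(-4\right) = -16$)
$M = -16$
$L{\left(H \right)} = \sqrt{937}$ ($L{\left(H \right)} = \sqrt{11 + 926} = \sqrt{937}$)
$\frac{2416654 + 896896}{\left(M 267 + 572\right) + L{\left(-1016 \right)}} = \frac{2416654 + 896896}{\left(\left(-16\right) 267 + 572\right) + \sqrt{937}} = \frac{3313550}{\left(-4272 + 572\right) + \sqrt{937}} = \frac{3313550}{-3700 + \sqrt{937}}$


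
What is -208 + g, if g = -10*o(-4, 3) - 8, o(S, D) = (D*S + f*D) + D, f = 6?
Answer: -306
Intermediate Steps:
o(S, D) = 7*D + D*S (o(S, D) = (D*S + 6*D) + D = (6*D + D*S) + D = 7*D + D*S)
g = -98 (g = -30*(7 - 4) - 8 = -30*3 - 8 = -10*9 - 8 = -90 - 8 = -98)
-208 + g = -208 - 98 = -306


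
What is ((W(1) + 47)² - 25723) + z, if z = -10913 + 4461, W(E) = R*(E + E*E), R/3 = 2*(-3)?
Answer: -32054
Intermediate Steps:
R = -18 (R = 3*(2*(-3)) = 3*(-6) = -18)
W(E) = -18*E - 18*E² (W(E) = -18*(E + E*E) = -18*(E + E²) = -18*E - 18*E²)
z = -6452
((W(1) + 47)² - 25723) + z = ((-18*1*(1 + 1) + 47)² - 25723) - 6452 = ((-18*1*2 + 47)² - 25723) - 6452 = ((-36 + 47)² - 25723) - 6452 = (11² - 25723) - 6452 = (121 - 25723) - 6452 = -25602 - 6452 = -32054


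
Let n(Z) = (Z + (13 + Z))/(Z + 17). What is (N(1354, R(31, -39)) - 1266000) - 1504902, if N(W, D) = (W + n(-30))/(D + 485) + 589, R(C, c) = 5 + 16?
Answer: -18223101265/6578 ≈ -2.7703e+6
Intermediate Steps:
n(Z) = (13 + 2*Z)/(17 + Z)
R(C, c) = 21
N(W, D) = 589 + (47/13 + W)/(485 + D) (N(W, D) = (W + (13 + 2*(-30))/(17 - 30))/(D + 485) + 589 = (W + (13 - 60)/(-13))/(485 + D) + 589 = (W - 1/13*(-47))/(485 + D) + 589 = (W + 47/13)/(485 + D) + 589 = (47/13 + W)/(485 + D) + 589 = 589 + (47/13 + W)/(485 + D))
(N(1354, R(31, -39)) - 1266000) - 1504902 = ((3713692/13 + 1354 + 589*21)/(485 + 21) - 1266000) - 1504902 = ((3713692/13 + 1354 + 12369)/506 - 1266000) - 1504902 = ((1/506)*(3892091/13) - 1266000) - 1504902 = (3892091/6578 - 1266000) - 1504902 = -8323855909/6578 - 1504902 = -18223101265/6578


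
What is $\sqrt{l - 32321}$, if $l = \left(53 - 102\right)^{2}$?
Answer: $4 i \sqrt{1870} \approx 172.97 i$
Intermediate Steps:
$l = 2401$ ($l = \left(-49\right)^{2} = 2401$)
$\sqrt{l - 32321} = \sqrt{2401 - 32321} = \sqrt{-29920} = 4 i \sqrt{1870}$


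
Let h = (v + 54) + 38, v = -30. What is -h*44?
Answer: -2728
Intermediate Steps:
h = 62 (h = (-30 + 54) + 38 = 24 + 38 = 62)
-h*44 = -62*44 = -1*2728 = -2728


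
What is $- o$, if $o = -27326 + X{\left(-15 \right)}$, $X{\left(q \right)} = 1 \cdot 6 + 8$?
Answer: $27312$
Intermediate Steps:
$X{\left(q \right)} = 14$ ($X{\left(q \right)} = 6 + 8 = 14$)
$o = -27312$ ($o = -27326 + 14 = -27312$)
$- o = \left(-1\right) \left(-27312\right) = 27312$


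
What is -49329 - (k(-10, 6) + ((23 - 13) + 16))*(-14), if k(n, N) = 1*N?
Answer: -48881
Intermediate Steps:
k(n, N) = N
-49329 - (k(-10, 6) + ((23 - 13) + 16))*(-14) = -49329 - (6 + ((23 - 13) + 16))*(-14) = -49329 - (6 + (10 + 16))*(-14) = -49329 - (6 + 26)*(-14) = -49329 - 32*(-14) = -49329 - 1*(-448) = -49329 + 448 = -48881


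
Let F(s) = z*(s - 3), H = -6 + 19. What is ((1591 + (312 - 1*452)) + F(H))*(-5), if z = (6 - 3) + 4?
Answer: -7605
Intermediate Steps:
H = 13
z = 7 (z = 3 + 4 = 7)
F(s) = -21 + 7*s (F(s) = 7*(s - 3) = 7*(-3 + s) = -21 + 7*s)
((1591 + (312 - 1*452)) + F(H))*(-5) = ((1591 + (312 - 1*452)) + (-21 + 7*13))*(-5) = ((1591 + (312 - 452)) + (-21 + 91))*(-5) = ((1591 - 140) + 70)*(-5) = (1451 + 70)*(-5) = 1521*(-5) = -7605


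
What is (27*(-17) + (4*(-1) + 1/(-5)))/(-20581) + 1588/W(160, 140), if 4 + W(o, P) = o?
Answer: 40943609/4013295 ≈ 10.202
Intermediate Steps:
W(o, P) = -4 + o
(27*(-17) + (4*(-1) + 1/(-5)))/(-20581) + 1588/W(160, 140) = (27*(-17) + (4*(-1) + 1/(-5)))/(-20581) + 1588/(-4 + 160) = (-459 + (-4 + 1*(-⅕)))*(-1/20581) + 1588/156 = (-459 + (-4 - ⅕))*(-1/20581) + 1588*(1/156) = (-459 - 21/5)*(-1/20581) + 397/39 = -2316/5*(-1/20581) + 397/39 = 2316/102905 + 397/39 = 40943609/4013295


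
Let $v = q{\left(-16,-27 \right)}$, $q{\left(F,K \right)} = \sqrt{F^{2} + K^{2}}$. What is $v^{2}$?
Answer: $985$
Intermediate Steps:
$v = \sqrt{985}$ ($v = \sqrt{\left(-16\right)^{2} + \left(-27\right)^{2}} = \sqrt{256 + 729} = \sqrt{985} \approx 31.385$)
$v^{2} = \left(\sqrt{985}\right)^{2} = 985$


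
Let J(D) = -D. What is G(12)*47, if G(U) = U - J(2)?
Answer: 658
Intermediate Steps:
G(U) = 2 + U (G(U) = U - (-1)*2 = U - 1*(-2) = U + 2 = 2 + U)
G(12)*47 = (2 + 12)*47 = 14*47 = 658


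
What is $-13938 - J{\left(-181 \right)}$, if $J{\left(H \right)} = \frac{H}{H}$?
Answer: $-13939$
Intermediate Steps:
$J{\left(H \right)} = 1$
$-13938 - J{\left(-181 \right)} = -13938 - 1 = -13939$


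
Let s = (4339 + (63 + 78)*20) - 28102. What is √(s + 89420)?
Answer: √68477 ≈ 261.68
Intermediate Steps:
s = -20943 (s = (4339 + 141*20) - 28102 = (4339 + 2820) - 28102 = 7159 - 28102 = -20943)
√(s + 89420) = √(-20943 + 89420) = √68477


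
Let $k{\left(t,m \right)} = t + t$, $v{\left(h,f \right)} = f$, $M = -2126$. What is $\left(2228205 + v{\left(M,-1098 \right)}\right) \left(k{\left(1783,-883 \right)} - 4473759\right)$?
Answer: $-9955598121651$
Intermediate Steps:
$k{\left(t,m \right)} = 2 t$
$\left(2228205 + v{\left(M,-1098 \right)}\right) \left(k{\left(1783,-883 \right)} - 4473759\right) = \left(2228205 - 1098\right) \left(2 \cdot 1783 - 4473759\right) = 2227107 \left(3566 - 4473759\right) = 2227107 \left(-4470193\right) = -9955598121651$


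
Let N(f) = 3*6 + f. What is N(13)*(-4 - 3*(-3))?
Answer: 155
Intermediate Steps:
N(f) = 18 + f
N(13)*(-4 - 3*(-3)) = (18 + 13)*(-4 - 3*(-3)) = 31*(-4 + 9) = 31*5 = 155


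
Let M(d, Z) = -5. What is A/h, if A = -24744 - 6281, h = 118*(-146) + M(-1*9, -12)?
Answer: 31025/17233 ≈ 1.8003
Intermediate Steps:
h = -17233 (h = 118*(-146) - 5 = -17228 - 5 = -17233)
A = -31025
A/h = -31025/(-17233) = -31025*(-1/17233) = 31025/17233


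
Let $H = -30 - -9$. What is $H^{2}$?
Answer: $441$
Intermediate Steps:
$H = -21$ ($H = -30 + 9 = -21$)
$H^{2} = \left(-21\right)^{2} = 441$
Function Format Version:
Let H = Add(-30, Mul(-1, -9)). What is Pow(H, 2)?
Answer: 441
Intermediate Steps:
H = -21 (H = Add(-30, 9) = -21)
Pow(H, 2) = Pow(-21, 2) = 441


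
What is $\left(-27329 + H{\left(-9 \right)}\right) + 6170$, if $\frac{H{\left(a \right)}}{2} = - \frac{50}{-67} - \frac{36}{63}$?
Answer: $- \frac{9923407}{469} \approx -21159.0$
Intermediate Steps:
$H{\left(a \right)} = \frac{164}{469}$ ($H{\left(a \right)} = 2 \left(- \frac{50}{-67} - \frac{36}{63}\right) = 2 \left(\left(-50\right) \left(- \frac{1}{67}\right) - \frac{4}{7}\right) = 2 \left(\frac{50}{67} - \frac{4}{7}\right) = 2 \cdot \frac{82}{469} = \frac{164}{469}$)
$\left(-27329 + H{\left(-9 \right)}\right) + 6170 = \left(-27329 + \frac{164}{469}\right) + 6170 = - \frac{12817137}{469} + 6170 = - \frac{9923407}{469}$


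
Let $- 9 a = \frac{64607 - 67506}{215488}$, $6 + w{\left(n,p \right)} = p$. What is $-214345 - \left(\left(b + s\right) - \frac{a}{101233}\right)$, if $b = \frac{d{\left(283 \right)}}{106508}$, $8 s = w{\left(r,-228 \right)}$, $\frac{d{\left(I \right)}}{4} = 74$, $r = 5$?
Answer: $- \frac{86182817299753553875}{402130110279744} \approx -2.1432 \cdot 10^{5}$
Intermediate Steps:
$d{\left(I \right)} = 296$ ($d{\left(I \right)} = 4 \cdot 74 = 296$)
$w{\left(n,p \right)} = -6 + p$
$s = - \frac{117}{4}$ ($s = \frac{-6 - 228}{8} = \frac{1}{8} \left(-234\right) = - \frac{117}{4} \approx -29.25$)
$a = \frac{223}{149184}$ ($a = - \frac{\left(64607 - 67506\right) \frac{1}{215488}}{9} = - \frac{\left(-2899\right) \frac{1}{215488}}{9} = \left(- \frac{1}{9}\right) \left(- \frac{223}{16576}\right) = \frac{223}{149184} \approx 0.0014948$)
$b = \frac{74}{26627}$ ($b = \frac{296}{106508} = 296 \cdot \frac{1}{106508} = \frac{74}{26627} \approx 0.0027791$)
$-214345 - \left(\left(b + s\right) - \frac{a}{101233}\right) = -214345 - \left(\left(\frac{74}{26627} - \frac{117}{4}\right) - \frac{223}{149184 \cdot 101233}\right) = -214345 - \left(- \frac{3115063}{106508} - \frac{223}{149184} \cdot \frac{1}{101233}\right) = -214345 - \left(- \frac{3115063}{106508} - \frac{223}{15102343872}\right) = -214345 - - \frac{11761188158173805}{402130110279744} = -214345 + \frac{11761188158173805}{402130110279744} = - \frac{86182817299753553875}{402130110279744}$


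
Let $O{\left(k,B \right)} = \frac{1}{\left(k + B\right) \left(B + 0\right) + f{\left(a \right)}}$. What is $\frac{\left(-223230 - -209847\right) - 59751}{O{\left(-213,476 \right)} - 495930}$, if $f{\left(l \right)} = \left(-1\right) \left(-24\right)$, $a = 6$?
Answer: $\frac{9157254408}{62096387159} \approx 0.14747$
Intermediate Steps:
$f{\left(l \right)} = 24$
$O{\left(k,B \right)} = \frac{1}{24 + B \left(B + k\right)}$ ($O{\left(k,B \right)} = \frac{1}{\left(k + B\right) \left(B + 0\right) + 24} = \frac{1}{\left(B + k\right) B + 24} = \frac{1}{B \left(B + k\right) + 24} = \frac{1}{24 + B \left(B + k\right)}$)
$\frac{\left(-223230 - -209847\right) - 59751}{O{\left(-213,476 \right)} - 495930} = \frac{\left(-223230 - -209847\right) - 59751}{\frac{1}{24 + 476^{2} + 476 \left(-213\right)} - 495930} = \frac{\left(-223230 + 209847\right) - 59751}{\frac{1}{24 + 226576 - 101388} - 495930} = \frac{-13383 - 59751}{\frac{1}{125212} - 495930} = - \frac{73134}{\frac{1}{125212} - 495930} = - \frac{73134}{- \frac{62096387159}{125212}} = \left(-73134\right) \left(- \frac{125212}{62096387159}\right) = \frac{9157254408}{62096387159}$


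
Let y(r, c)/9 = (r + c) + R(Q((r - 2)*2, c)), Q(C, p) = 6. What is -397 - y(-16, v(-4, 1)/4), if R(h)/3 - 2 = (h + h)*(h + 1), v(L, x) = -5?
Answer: -10255/4 ≈ -2563.8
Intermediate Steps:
R(h) = 6 + 6*h*(1 + h) (R(h) = 6 + 3*((h + h)*(h + 1)) = 6 + 3*((2*h)*(1 + h)) = 6 + 3*(2*h*(1 + h)) = 6 + 6*h*(1 + h))
y(r, c) = 2322 + 9*c + 9*r (y(r, c) = 9*((r + c) + (6 + 6*6 + 6*6²)) = 9*((c + r) + (6 + 36 + 6*36)) = 9*((c + r) + (6 + 36 + 216)) = 9*((c + r) + 258) = 9*(258 + c + r) = 2322 + 9*c + 9*r)
-397 - y(-16, v(-4, 1)/4) = -397 - (2322 + 9*(-5/4) + 9*(-16)) = -397 - (2322 + 9*(-5*¼) - 144) = -397 - (2322 + 9*(-5/4) - 144) = -397 - (2322 - 45/4 - 144) = -397 - 1*8667/4 = -397 - 8667/4 = -10255/4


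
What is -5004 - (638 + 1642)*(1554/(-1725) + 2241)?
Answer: -587929452/115 ≈ -5.1124e+6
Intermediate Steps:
-5004 - (638 + 1642)*(1554/(-1725) + 2241) = -5004 - 2280*(1554*(-1/1725) + 2241) = -5004 - 2280*(-518/575 + 2241) = -5004 - 2280*1288057/575 = -5004 - 1*587353992/115 = -5004 - 587353992/115 = -587929452/115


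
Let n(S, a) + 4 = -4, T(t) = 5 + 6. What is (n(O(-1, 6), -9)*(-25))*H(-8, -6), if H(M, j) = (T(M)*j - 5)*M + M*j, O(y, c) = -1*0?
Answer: 123200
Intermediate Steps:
T(t) = 11
O(y, c) = 0
n(S, a) = -8 (n(S, a) = -4 - 4 = -8)
H(M, j) = M*j + M*(-5 + 11*j) (H(M, j) = (11*j - 5)*M + M*j = (-5 + 11*j)*M + M*j = M*(-5 + 11*j) + M*j = M*j + M*(-5 + 11*j))
(n(O(-1, 6), -9)*(-25))*H(-8, -6) = (-8*(-25))*(-8*(-5 + 12*(-6))) = 200*(-8*(-5 - 72)) = 200*(-8*(-77)) = 200*616 = 123200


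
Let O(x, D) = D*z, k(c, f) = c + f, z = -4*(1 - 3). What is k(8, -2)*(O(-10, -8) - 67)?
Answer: -786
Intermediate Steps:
z = 8 (z = -4*(-2) = 8)
O(x, D) = 8*D (O(x, D) = D*8 = 8*D)
k(8, -2)*(O(-10, -8) - 67) = (8 - 2)*(8*(-8) - 67) = 6*(-64 - 67) = 6*(-131) = -786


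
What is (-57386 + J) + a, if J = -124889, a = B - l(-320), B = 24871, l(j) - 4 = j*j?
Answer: -259808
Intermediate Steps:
l(j) = 4 + j² (l(j) = 4 + j*j = 4 + j²)
a = -77533 (a = 24871 - (4 + (-320)²) = 24871 - (4 + 102400) = 24871 - 1*102404 = 24871 - 102404 = -77533)
(-57386 + J) + a = (-57386 - 124889) - 77533 = -182275 - 77533 = -259808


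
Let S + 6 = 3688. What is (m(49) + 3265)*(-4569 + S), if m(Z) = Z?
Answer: -2939518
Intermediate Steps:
S = 3682 (S = -6 + 3688 = 3682)
(m(49) + 3265)*(-4569 + S) = (49 + 3265)*(-4569 + 3682) = 3314*(-887) = -2939518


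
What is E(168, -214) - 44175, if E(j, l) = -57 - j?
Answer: -44400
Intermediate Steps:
E(168, -214) - 44175 = (-57 - 1*168) - 44175 = (-57 - 168) - 44175 = -225 - 44175 = -44400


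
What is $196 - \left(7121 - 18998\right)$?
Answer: $12073$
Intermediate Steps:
$196 - \left(7121 - 18998\right) = 196 - -11877 = 196 + 11877 = 12073$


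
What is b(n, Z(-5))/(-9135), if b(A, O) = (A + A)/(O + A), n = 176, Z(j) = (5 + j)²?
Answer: -2/9135 ≈ -0.00021894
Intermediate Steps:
b(A, O) = 2*A/(A + O) (b(A, O) = (2*A)/(A + O) = 2*A/(A + O))
b(n, Z(-5))/(-9135) = (2*176/(176 + (5 - 5)²))/(-9135) = (2*176/(176 + 0²))*(-1/9135) = (2*176/(176 + 0))*(-1/9135) = (2*176/176)*(-1/9135) = (2*176*(1/176))*(-1/9135) = 2*(-1/9135) = -2/9135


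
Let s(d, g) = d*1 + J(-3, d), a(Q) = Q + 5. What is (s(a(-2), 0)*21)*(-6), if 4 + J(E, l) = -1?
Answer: 252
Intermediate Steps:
J(E, l) = -5 (J(E, l) = -4 - 1 = -5)
a(Q) = 5 + Q
s(d, g) = -5 + d (s(d, g) = d*1 - 5 = d - 5 = -5 + d)
(s(a(-2), 0)*21)*(-6) = ((-5 + (5 - 2))*21)*(-6) = ((-5 + 3)*21)*(-6) = -2*21*(-6) = -42*(-6) = 252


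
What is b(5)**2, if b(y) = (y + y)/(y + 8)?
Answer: 100/169 ≈ 0.59172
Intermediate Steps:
b(y) = 2*y/(8 + y) (b(y) = (2*y)/(8 + y) = 2*y/(8 + y))
b(5)**2 = (2*5/(8 + 5))**2 = (2*5/13)**2 = (2*5*(1/13))**2 = (10/13)**2 = 100/169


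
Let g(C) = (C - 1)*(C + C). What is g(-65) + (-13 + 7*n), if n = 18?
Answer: 8693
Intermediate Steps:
g(C) = 2*C*(-1 + C) (g(C) = (-1 + C)*(2*C) = 2*C*(-1 + C))
g(-65) + (-13 + 7*n) = 2*(-65)*(-1 - 65) + (-13 + 7*18) = 2*(-65)*(-66) + (-13 + 126) = 8580 + 113 = 8693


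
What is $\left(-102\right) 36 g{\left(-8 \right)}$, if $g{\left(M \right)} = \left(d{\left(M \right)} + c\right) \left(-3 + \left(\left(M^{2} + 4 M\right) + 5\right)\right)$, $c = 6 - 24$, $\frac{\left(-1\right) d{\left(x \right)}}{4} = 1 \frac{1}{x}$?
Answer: $2184840$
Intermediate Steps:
$d{\left(x \right)} = - \frac{4}{x}$ ($d{\left(x \right)} = - 4 \cdot 1 \frac{1}{x} = - \frac{4}{x}$)
$c = -18$ ($c = 6 - 24 = -18$)
$g{\left(M \right)} = \left(-18 - \frac{4}{M}\right) \left(2 + M^{2} + 4 M\right)$ ($g{\left(M \right)} = \left(- \frac{4}{M} - 18\right) \left(-3 + \left(\left(M^{2} + 4 M\right) + 5\right)\right) = \left(-18 - \frac{4}{M}\right) \left(-3 + \left(5 + M^{2} + 4 M\right)\right) = \left(-18 - \frac{4}{M}\right) \left(2 + M^{2} + 4 M\right)$)
$\left(-102\right) 36 g{\left(-8 \right)} = \left(-102\right) 36 \left(-52 - -608 - 18 \left(-8\right)^{2} - \frac{8}{-8}\right) = - 3672 \left(-52 + 608 - 1152 - -1\right) = - 3672 \left(-52 + 608 - 1152 + 1\right) = \left(-3672\right) \left(-595\right) = 2184840$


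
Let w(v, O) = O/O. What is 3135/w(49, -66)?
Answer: 3135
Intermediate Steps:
w(v, O) = 1
3135/w(49, -66) = 3135/1 = 3135*1 = 3135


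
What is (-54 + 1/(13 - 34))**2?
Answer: 1288225/441 ≈ 2921.1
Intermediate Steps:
(-54 + 1/(13 - 34))**2 = (-54 + 1/(-21))**2 = (-54 - 1/21)**2 = (-1135/21)**2 = 1288225/441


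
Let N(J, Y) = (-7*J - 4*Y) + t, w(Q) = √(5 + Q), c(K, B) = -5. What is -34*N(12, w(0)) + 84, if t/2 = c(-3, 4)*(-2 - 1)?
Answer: 1920 + 136*√5 ≈ 2224.1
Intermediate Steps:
t = 30 (t = 2*(-5*(-2 - 1)) = 2*(-5*(-3)) = 2*15 = 30)
N(J, Y) = 30 - 7*J - 4*Y (N(J, Y) = (-7*J - 4*Y) + 30 = 30 - 7*J - 4*Y)
-34*N(12, w(0)) + 84 = -34*(30 - 7*12 - 4*√(5 + 0)) + 84 = -34*(30 - 84 - 4*√5) + 84 = -34*(-54 - 4*√5) + 84 = (1836 + 136*√5) + 84 = 1920 + 136*√5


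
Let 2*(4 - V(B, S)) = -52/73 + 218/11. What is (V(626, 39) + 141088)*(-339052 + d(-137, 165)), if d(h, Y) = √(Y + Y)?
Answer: -38410931533660/803 + 113289205*√330/803 ≈ -4.7832e+10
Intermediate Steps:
d(h, Y) = √2*√Y (d(h, Y) = √(2*Y) = √2*√Y)
V(B, S) = -4459/803 (V(B, S) = 4 - (-52/73 + 218/11)/2 = 4 - ½*15342/803 = 4 - 7671/803 = -4459/803)
(V(626, 39) + 141088)*(-339052 + d(-137, 165)) = (-4459/803 + 141088)*(-339052 + √2*√165) = 113289205*(-339052 + √330)/803 = -38410931533660/803 + 113289205*√330/803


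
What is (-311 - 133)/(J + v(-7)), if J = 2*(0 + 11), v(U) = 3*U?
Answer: -444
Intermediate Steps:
J = 22 (J = 2*11 = 22)
(-311 - 133)/(J + v(-7)) = (-311 - 133)/(22 + 3*(-7)) = -444/(22 - 21) = -444/1 = -444*1 = -444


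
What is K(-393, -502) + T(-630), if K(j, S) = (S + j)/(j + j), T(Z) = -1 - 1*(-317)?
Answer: 249271/786 ≈ 317.14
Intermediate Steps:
T(Z) = 316 (T(Z) = -1 + 317 = 316)
K(j, S) = (S + j)/(2*j) (K(j, S) = (S + j)/((2*j)) = (S + j)*(1/(2*j)) = (S + j)/(2*j))
K(-393, -502) + T(-630) = (1/2)*(-502 - 393)/(-393) + 316 = (1/2)*(-1/393)*(-895) + 316 = 895/786 + 316 = 249271/786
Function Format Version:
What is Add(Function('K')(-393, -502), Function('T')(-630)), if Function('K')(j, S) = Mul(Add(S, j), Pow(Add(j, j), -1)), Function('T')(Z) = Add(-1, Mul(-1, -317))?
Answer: Rational(249271, 786) ≈ 317.14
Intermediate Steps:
Function('T')(Z) = 316 (Function('T')(Z) = Add(-1, 317) = 316)
Function('K')(j, S) = Mul(Rational(1, 2), Pow(j, -1), Add(S, j)) (Function('K')(j, S) = Mul(Add(S, j), Pow(Mul(2, j), -1)) = Mul(Add(S, j), Mul(Rational(1, 2), Pow(j, -1))) = Mul(Rational(1, 2), Pow(j, -1), Add(S, j)))
Add(Function('K')(-393, -502), Function('T')(-630)) = Add(Mul(Rational(1, 2), Pow(-393, -1), Add(-502, -393)), 316) = Add(Mul(Rational(1, 2), Rational(-1, 393), -895), 316) = Add(Rational(895, 786), 316) = Rational(249271, 786)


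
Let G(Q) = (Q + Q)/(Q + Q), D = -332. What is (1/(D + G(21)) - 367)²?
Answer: 14756904484/109561 ≈ 1.3469e+5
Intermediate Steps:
G(Q) = 1 (G(Q) = (2*Q)/((2*Q)) = (2*Q)*(1/(2*Q)) = 1)
(1/(D + G(21)) - 367)² = (1/(-332 + 1) - 367)² = (1/(-331) - 367)² = (-1/331 - 367)² = (-121478/331)² = 14756904484/109561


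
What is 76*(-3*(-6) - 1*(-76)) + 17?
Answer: 7161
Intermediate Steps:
76*(-3*(-6) - 1*(-76)) + 17 = 76*(18 + 76) + 17 = 76*94 + 17 = 7144 + 17 = 7161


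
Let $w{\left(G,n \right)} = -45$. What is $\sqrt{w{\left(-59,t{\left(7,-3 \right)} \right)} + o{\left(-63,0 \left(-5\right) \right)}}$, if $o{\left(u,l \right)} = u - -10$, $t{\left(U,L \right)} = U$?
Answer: $7 i \sqrt{2} \approx 9.8995 i$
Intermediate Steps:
$o{\left(u,l \right)} = 10 + u$ ($o{\left(u,l \right)} = u + 10 = 10 + u$)
$\sqrt{w{\left(-59,t{\left(7,-3 \right)} \right)} + o{\left(-63,0 \left(-5\right) \right)}} = \sqrt{-45 + \left(10 - 63\right)} = \sqrt{-45 - 53} = \sqrt{-98} = 7 i \sqrt{2}$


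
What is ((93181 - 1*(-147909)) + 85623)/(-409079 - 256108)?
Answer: -326713/665187 ≈ -0.49116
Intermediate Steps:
((93181 - 1*(-147909)) + 85623)/(-409079 - 256108) = ((93181 + 147909) + 85623)/(-665187) = (241090 + 85623)*(-1/665187) = 326713*(-1/665187) = -326713/665187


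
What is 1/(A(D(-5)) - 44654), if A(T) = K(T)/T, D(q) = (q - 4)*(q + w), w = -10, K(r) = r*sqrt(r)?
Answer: -44654/1993979581 - 3*sqrt(15)/1993979581 ≈ -2.2400e-5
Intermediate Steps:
K(r) = r**(3/2)
D(q) = (-10 + q)*(-4 + q) (D(q) = (q - 4)*(q - 10) = (-4 + q)*(-10 + q) = (-10 + q)*(-4 + q))
A(T) = sqrt(T) (A(T) = T**(3/2)/T = sqrt(T))
1/(A(D(-5)) - 44654) = 1/(sqrt(40 + (-5)**2 - 14*(-5)) - 44654) = 1/(sqrt(40 + 25 + 70) - 44654) = 1/(sqrt(135) - 44654) = 1/(3*sqrt(15) - 44654) = 1/(-44654 + 3*sqrt(15))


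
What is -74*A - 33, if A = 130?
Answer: -9653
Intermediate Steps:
-74*A - 33 = -74*130 - 33 = -9620 - 33 = -9653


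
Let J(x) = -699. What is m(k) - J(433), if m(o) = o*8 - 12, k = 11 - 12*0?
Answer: 775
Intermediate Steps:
k = 11 (k = 11 + 0 = 11)
m(o) = -12 + 8*o (m(o) = 8*o - 12 = -12 + 8*o)
m(k) - J(433) = (-12 + 8*11) - 1*(-699) = (-12 + 88) + 699 = 76 + 699 = 775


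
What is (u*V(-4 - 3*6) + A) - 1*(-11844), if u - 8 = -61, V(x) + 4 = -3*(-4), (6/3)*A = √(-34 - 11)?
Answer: 11420 + 3*I*√5/2 ≈ 11420.0 + 3.3541*I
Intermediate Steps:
A = 3*I*√5/2 (A = √(-34 - 11)/2 = √(-45)/2 = (3*I*√5)/2 = 3*I*√5/2 ≈ 3.3541*I)
V(x) = 8 (V(x) = -4 - 3*(-4) = -4 + 12 = 8)
u = -53 (u = 8 - 61 = -53)
(u*V(-4 - 3*6) + A) - 1*(-11844) = (-53*8 + 3*I*√5/2) - 1*(-11844) = (-424 + 3*I*√5/2) + 11844 = 11420 + 3*I*√5/2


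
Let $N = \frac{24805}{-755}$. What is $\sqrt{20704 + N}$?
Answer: $\frac{\sqrt{471322793}}{151} \approx 143.77$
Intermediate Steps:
$N = - \frac{4961}{151}$ ($N = 24805 \left(- \frac{1}{755}\right) = - \frac{4961}{151} \approx -32.854$)
$\sqrt{20704 + N} = \sqrt{20704 - \frac{4961}{151}} = \sqrt{\frac{3121343}{151}} = \frac{\sqrt{471322793}}{151}$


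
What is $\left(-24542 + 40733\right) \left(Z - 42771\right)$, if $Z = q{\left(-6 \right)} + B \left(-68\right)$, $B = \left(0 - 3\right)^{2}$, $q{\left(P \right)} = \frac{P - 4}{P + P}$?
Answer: $- \frac{1404801321}{2} \approx -7.024 \cdot 10^{8}$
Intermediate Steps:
$q{\left(P \right)} = \frac{-4 + P}{2 P}$
$B = 9$ ($B = \left(-3\right)^{2} = 9$)
$Z = - \frac{3667}{6}$ ($Z = \frac{-4 - 6}{2 \left(-6\right)} + 9 \left(-68\right) = \frac{1}{2} \left(- \frac{1}{6}\right) \left(-10\right) - 612 = \frac{5}{6} - 612 = - \frac{3667}{6} \approx -611.17$)
$\left(-24542 + 40733\right) \left(Z - 42771\right) = \left(-24542 + 40733\right) \left(- \frac{3667}{6} - 42771\right) = 16191 \left(- \frac{260293}{6}\right) = - \frac{1404801321}{2}$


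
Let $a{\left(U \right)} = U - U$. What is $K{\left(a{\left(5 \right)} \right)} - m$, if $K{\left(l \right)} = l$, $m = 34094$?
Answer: $-34094$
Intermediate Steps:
$a{\left(U \right)} = 0$
$K{\left(a{\left(5 \right)} \right)} - m = 0 - 34094 = -34094$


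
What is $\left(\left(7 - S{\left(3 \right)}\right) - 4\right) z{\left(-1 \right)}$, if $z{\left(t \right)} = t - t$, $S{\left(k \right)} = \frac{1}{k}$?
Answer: $0$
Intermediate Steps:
$z{\left(t \right)} = 0$
$\left(\left(7 - S{\left(3 \right)}\right) - 4\right) z{\left(-1 \right)} = \left(\left(7 - \frac{1}{3}\right) - 4\right) 0 = \left(\frac{20}{3} - 4\right) 0 = \frac{8}{3} \cdot 0 = 0$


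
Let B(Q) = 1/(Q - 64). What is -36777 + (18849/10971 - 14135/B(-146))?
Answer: 10720768744/3657 ≈ 2.9316e+6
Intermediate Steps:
B(Q) = 1/(-64 + Q)
-36777 + (18849/10971 - 14135/B(-146)) = -36777 + (18849/10971 - 14135/(1/(-64 - 146))) = -36777 + (18849*(1/10971) - 14135/(1/(-210))) = -36777 + (6283/3657 - 14135/(-1/210)) = -36777 + (6283/3657 - 14135*(-210)) = -36777 + (6283/3657 + 2968350) = -36777 + 10855262233/3657 = 10720768744/3657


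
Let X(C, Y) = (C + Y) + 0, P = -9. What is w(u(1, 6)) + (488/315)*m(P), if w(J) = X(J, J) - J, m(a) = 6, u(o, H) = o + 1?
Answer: 1186/105 ≈ 11.295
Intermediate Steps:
u(o, H) = 1 + o
X(C, Y) = C + Y
w(J) = J (w(J) = (J + J) - J = 2*J - J = J)
w(u(1, 6)) + (488/315)*m(P) = (1 + 1) + (488/315)*6 = 2 + (488*(1/315))*6 = 2 + (488/315)*6 = 2 + 976/105 = 1186/105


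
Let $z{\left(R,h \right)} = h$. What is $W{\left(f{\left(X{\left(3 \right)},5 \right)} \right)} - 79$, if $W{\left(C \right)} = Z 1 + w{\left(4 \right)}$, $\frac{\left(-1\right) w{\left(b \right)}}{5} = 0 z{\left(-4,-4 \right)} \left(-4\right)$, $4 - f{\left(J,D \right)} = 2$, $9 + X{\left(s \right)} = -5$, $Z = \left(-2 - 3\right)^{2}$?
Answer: $-54$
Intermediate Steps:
$Z = 25$ ($Z = \left(-5\right)^{2} = 25$)
$X{\left(s \right)} = -14$ ($X{\left(s \right)} = -9 - 5 = -14$)
$f{\left(J,D \right)} = 2$ ($f{\left(J,D \right)} = 4 - 2 = 2$)
$w{\left(b \right)} = 0$ ($w{\left(b \right)} = - 5 \cdot 0 \left(-4\right) \left(-4\right) = - 5 \cdot 0 \left(-4\right) = \left(-5\right) 0 = 0$)
$W{\left(C \right)} = 25$ ($W{\left(C \right)} = 25 \cdot 1 + 0 = 25 + 0 = 25$)
$W{\left(f{\left(X{\left(3 \right)},5 \right)} \right)} - 79 = 25 - 79 = -54$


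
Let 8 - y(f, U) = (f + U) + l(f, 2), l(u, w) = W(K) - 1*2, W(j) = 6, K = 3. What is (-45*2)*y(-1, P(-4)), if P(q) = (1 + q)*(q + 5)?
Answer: -720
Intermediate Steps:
l(u, w) = 4 (l(u, w) = 6 - 1*2 = 6 - 2 = 4)
P(q) = (1 + q)*(5 + q)
y(f, U) = 4 - U - f (y(f, U) = 8 - ((f + U) + 4) = 8 - ((U + f) + 4) = 8 - (4 + U + f) = 8 + (-4 - U - f) = 4 - U - f)
(-45*2)*y(-1, P(-4)) = (-45*2)*(4 - (5 + (-4)**2 + 6*(-4)) - 1*(-1)) = -90*(4 - (5 + 16 - 24) + 1) = -90*(4 - 1*(-3) + 1) = -90*(4 + 3 + 1) = -90*8 = -720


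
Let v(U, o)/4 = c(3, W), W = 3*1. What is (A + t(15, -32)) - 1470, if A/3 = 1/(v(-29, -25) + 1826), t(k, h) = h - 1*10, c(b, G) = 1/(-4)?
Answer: -2759397/1825 ≈ -1512.0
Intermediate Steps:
W = 3
c(b, G) = -¼
v(U, o) = -1 (v(U, o) = 4*(-¼) = -1)
t(k, h) = -10 + h (t(k, h) = h - 10 = -10 + h)
A = 3/1825 (A = 3/(-1 + 1826) = 3/1825 ≈ 0.0016438)
(A + t(15, -32)) - 1470 = (3/1825 + (-10 - 32)) - 1470 = (3/1825 - 42) - 1470 = -76647/1825 - 1470 = -2759397/1825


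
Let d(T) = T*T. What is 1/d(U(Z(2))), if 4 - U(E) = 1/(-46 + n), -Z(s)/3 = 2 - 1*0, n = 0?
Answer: 2116/34225 ≈ 0.061826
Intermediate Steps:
Z(s) = -6 (Z(s) = -3*(2 - 1*0) = -3*(2 + 0) = -3*2 = -6)
U(E) = 185/46 (U(E) = 4 - 1/(-46 + 0) = 4 - 1/(-46) = 4 - 1*(-1/46) = 4 + 1/46 = 185/46)
d(T) = T²
1/d(U(Z(2))) = 1/((185/46)²) = 1/(34225/2116) = 2116/34225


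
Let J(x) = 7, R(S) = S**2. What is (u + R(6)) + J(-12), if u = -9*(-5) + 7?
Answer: 95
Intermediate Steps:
u = 52 (u = 45 + 7 = 52)
(u + R(6)) + J(-12) = (52 + 6**2) + 7 = (52 + 36) + 7 = 88 + 7 = 95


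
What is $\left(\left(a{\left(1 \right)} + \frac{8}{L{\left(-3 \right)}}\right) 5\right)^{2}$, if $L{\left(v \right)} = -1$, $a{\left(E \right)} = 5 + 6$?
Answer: $225$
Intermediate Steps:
$a{\left(E \right)} = 11$
$\left(\left(a{\left(1 \right)} + \frac{8}{L{\left(-3 \right)}}\right) 5\right)^{2} = \left(\left(11 + \frac{8}{-1}\right) 5\right)^{2} = \left(\left(11 + 8 \left(-1\right)\right) 5\right)^{2} = \left(\left(11 - 8\right) 5\right)^{2} = \left(3 \cdot 5\right)^{2} = 15^{2} = 225$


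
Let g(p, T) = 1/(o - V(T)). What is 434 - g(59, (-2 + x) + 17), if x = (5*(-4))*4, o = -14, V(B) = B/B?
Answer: 6511/15 ≈ 434.07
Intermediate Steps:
V(B) = 1
x = -80 (x = -20*4 = -80)
g(p, T) = -1/15 (g(p, T) = 1/(-14 - 1*1) = 1/(-14 - 1) = 1/(-15) = -1/15)
434 - g(59, (-2 + x) + 17) = 434 - 1*(-1/15) = 434 + 1/15 = 6511/15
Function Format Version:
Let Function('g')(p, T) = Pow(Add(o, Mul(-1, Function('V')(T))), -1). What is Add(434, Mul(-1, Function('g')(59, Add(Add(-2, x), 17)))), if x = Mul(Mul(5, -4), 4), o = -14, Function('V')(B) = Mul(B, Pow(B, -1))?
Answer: Rational(6511, 15) ≈ 434.07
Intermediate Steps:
Function('V')(B) = 1
x = -80 (x = Mul(-20, 4) = -80)
Function('g')(p, T) = Rational(-1, 15) (Function('g')(p, T) = Pow(Add(-14, Mul(-1, 1)), -1) = Pow(Add(-14, -1), -1) = Pow(-15, -1) = Rational(-1, 15))
Add(434, Mul(-1, Function('g')(59, Add(Add(-2, x), 17)))) = Add(434, Mul(-1, Rational(-1, 15))) = Add(434, Rational(1, 15)) = Rational(6511, 15)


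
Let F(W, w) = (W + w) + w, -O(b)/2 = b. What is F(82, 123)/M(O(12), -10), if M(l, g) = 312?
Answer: 41/39 ≈ 1.0513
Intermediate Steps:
O(b) = -2*b
F(W, w) = W + 2*w
F(82, 123)/M(O(12), -10) = (82 + 2*123)/312 = (82 + 246)*(1/312) = 328*(1/312) = 41/39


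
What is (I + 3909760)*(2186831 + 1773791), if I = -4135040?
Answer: -892248924160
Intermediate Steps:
(I + 3909760)*(2186831 + 1773791) = (-4135040 + 3909760)*(2186831 + 1773791) = -225280*3960622 = -892248924160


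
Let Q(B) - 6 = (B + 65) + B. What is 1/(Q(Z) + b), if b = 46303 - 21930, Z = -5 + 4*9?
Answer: 1/24506 ≈ 4.0806e-5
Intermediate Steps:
Z = 31 (Z = -5 + 36 = 31)
Q(B) = 71 + 2*B (Q(B) = 6 + ((B + 65) + B) = 6 + ((65 + B) + B) = 6 + (65 + 2*B) = 71 + 2*B)
b = 24373
1/(Q(Z) + b) = 1/((71 + 2*31) + 24373) = 1/((71 + 62) + 24373) = 1/(133 + 24373) = 1/24506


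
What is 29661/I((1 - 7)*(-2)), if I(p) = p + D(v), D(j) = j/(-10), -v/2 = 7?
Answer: 148305/67 ≈ 2213.5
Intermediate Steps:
v = -14 (v = -2*7 = -14)
D(j) = -j/10 (D(j) = j*(-1/10) = -j/10)
I(p) = 7/5 + p (I(p) = p - 1/10*(-14) = p + 7/5 = 7/5 + p)
29661/I((1 - 7)*(-2)) = 29661/(7/5 + (1 - 7)*(-2)) = 29661/(7/5 - 6*(-2)) = 29661/(7/5 + 12) = 29661/(67/5) = 29661*(5/67) = 148305/67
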